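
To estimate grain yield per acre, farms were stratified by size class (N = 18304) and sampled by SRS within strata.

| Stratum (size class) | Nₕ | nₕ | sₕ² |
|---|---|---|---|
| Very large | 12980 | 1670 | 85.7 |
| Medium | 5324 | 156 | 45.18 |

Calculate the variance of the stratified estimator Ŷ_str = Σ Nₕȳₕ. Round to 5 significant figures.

1.5502 × 10^7

Var(Ŷ_str) = Σₕ Nₕ²(1 − fₕ)sₕ²/nₕ.
Very large: 12980²·(1 − 1670/12980)·85.7/1670 = 7.5335842 × 10^6.
Medium: 5324²·(1 − 156/5324)·45.18/156 = 7.9686028 × 10^6.
Sum = 1.5502187 × 10^7.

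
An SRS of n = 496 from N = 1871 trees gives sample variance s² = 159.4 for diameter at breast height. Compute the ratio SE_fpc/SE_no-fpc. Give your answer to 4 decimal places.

0.8573

f = n/N = 496/1871 = 0.26509888.
SE_no-fpc = √(s²/n) = 0.56689591; SE_fpc = √((1−f)s²/n) = 0.48597931.
Ratio = √(1−f) = 0.85726374.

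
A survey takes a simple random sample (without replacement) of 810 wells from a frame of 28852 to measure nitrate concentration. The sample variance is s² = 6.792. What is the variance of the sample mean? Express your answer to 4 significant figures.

0.008150

Under SRS without replacement, Var(ȳ) = (1 − f)·s²/n with f = n/N = 810/28852 = 0.02807431.
Var(ȳ) = (1 − 0.02807431)·6.792/810 = 0.97192569·0.0083851852 = 0.0081497769.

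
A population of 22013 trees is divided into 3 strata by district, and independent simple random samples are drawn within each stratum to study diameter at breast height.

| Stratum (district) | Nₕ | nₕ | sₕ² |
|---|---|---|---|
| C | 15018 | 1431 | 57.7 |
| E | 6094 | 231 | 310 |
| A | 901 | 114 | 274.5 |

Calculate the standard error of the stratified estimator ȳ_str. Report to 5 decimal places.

Var(ȳ_str) = Σₕ Wₕ²(1 − fₕ)sₕ²/nₕ with Wₕ = Nₕ/N, N = 22013.
C: Wₕ = 0.68223323; term = 0.68223323²·(1 − 0.09528566)·57.7/1431 = 0.01697905.
E: Wₕ = 0.27683641; term = 0.27683641²·(1 − 0.03790614)·310/231 = 0.098949497.
A: Wₕ = 0.04093036; term = 0.04093036²·(1 − 0.12652608)·274.5/114 = 0.0035235347.
Sum = 0.11945208.
SE = √(0.11945208) = 0.34562.

0.34562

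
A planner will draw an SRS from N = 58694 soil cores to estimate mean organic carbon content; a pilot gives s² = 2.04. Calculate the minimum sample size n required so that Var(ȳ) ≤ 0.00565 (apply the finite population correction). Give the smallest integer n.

359

Without fpc, n₀ = s²/D = 2.04/0.00565 = 361.0619.
With fpc, (1 − n/N)·s²/n ≤ D requires n ≥ n₀/(1 + n₀/N) = 361.0619/(1 + 361.0619/58694) = 358.8544.
Rounding up, n = 359.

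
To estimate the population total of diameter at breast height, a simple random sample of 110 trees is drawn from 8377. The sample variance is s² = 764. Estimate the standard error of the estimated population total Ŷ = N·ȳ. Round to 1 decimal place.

Var(Ŷ) = N²·Var(ȳ) = N²·(1 − n/N)·s²/n.
f = 110/8377 = 0.01313119; Var(ȳ) = 0.98686881·764/110 = 6.8542524.
Var(Ŷ) = 8377² · 6.8542524 = 4.8099119 × 10^8.
SE(Ŷ) = √(4.8099119 × 10^8) = 21931.5.

21931.5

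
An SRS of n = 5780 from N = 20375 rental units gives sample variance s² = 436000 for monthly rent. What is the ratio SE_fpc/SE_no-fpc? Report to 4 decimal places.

0.8464

f = n/N = 5780/20375 = 0.28368098.
SE_no-fpc = √(s²/n) = 8.68519; SE_fpc = √((1−f)s²/n) = 7.3507655.
Ratio = √(1−f) = 0.84635632.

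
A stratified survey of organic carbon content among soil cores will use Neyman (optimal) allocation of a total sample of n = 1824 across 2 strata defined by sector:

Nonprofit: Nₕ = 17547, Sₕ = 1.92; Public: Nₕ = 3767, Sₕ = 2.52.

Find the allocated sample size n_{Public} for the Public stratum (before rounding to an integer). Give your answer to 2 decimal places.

400.97

Neyman allocation: nₕ = n·NₕSₕ / Σⱼ NⱼSⱼ.
Σ NⱼSⱼ = 17547·1.92 + 3767·2.52 = 43183.08.
n_{Public} = 1824·3767·2.52 / 43183.08 = 400.97.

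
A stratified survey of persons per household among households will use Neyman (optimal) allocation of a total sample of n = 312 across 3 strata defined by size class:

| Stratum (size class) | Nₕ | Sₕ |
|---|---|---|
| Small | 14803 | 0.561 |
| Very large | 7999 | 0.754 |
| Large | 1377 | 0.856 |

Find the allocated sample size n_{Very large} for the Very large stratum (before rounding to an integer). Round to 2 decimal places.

Neyman allocation: nₕ = n·NₕSₕ / Σⱼ NⱼSⱼ.
Σ NⱼSⱼ = 14803·0.561 + 7999·0.754 + 1377·0.856 = 15514.441.
n_{Very large} = 312·7999·0.754 / 15514.441 = 121.29.

121.29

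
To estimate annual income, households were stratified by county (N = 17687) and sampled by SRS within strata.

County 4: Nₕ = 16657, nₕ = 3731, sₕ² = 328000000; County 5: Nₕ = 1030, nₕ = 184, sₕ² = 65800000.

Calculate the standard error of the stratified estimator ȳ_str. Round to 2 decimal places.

Var(ȳ_str) = Σₕ Wₕ²(1 − fₕ)sₕ²/nₕ with Wₕ = Nₕ/N, N = 17687.
County 4: Wₕ = 0.94176514; term = 0.94176514²·(1 − 0.22398991)·328000000/3731 = 60506.381.
County 5: Wₕ = 0.05823486; term = 0.05823486²·(1 − 0.17864078)·65800000/184 = 996.11002.
Sum = 61502.491.
SE = √(61502.491) = 248.00.

248.00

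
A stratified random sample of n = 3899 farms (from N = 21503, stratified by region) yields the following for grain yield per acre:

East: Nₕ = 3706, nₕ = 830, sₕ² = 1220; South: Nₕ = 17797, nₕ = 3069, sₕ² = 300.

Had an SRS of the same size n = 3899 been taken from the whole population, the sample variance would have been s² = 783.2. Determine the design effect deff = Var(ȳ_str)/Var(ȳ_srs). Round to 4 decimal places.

0.5430

Var(ȳ_str) = Σ Wₕ²(1−fₕ)sₕ²/nₕ with Wₕ = Nₕ/21503:
  East: (3706/21503)²·(1−830/3706)·1220/830 = 0.033882693
  South: (17797/21503)²·(1−3069/17797)·300/3069 = 0.05541366
  → Var(ȳ_str) = 0.089296353.
Var(ȳ_srs) = (1 − 3899/21503)·783.2/3899 = 0.16444919.
deff = 0.089296353 / 0.16444919 = 0.5430.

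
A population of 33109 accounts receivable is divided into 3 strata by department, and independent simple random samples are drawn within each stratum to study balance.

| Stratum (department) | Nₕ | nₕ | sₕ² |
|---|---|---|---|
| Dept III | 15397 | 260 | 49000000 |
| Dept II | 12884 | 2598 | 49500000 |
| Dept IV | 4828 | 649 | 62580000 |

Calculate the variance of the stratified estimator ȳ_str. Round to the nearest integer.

44147

Var(ȳ_str) = Σₕ Wₕ²(1 − fₕ)sₕ²/nₕ with Wₕ = Nₕ/N, N = 33109.
Dept III: Wₕ = 0.46503972; term = 0.46503972²·(1 − 0.01688641)·49000000/260 = 40068.817.
Dept II: Wₕ = 0.38913890; term = 0.38913890²·(1 − 0.20164545)·49500000/2598 = 2303.4095.
Dept IV: Wₕ = 0.14582138; term = 0.14582138²·(1 − 0.13442419)·62580000/649 = 1774.7548.
Sum = 44146.981.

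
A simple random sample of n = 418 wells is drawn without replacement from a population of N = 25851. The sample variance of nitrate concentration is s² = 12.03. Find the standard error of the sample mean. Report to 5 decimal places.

Under SRS without replacement, Var(ȳ) = (1 − f)·s²/n with f = n/N = 418/25851 = 0.01616959.
Var(ȳ) = (1 − 0.01616959)·12.03/418 = 0.98383041·0.028779904 = 0.028314545.
SE(ȳ) = √(0.028314545) = 0.16827.

0.16827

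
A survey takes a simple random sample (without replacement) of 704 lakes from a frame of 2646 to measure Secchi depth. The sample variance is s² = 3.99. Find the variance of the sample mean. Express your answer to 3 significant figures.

Under SRS without replacement, Var(ȳ) = (1 − f)·s²/n with f = n/N = 704/2646 = 0.26606198.
Var(ȳ) = (1 − 0.26606198)·3.99/704 = 0.73393802·0.0056676136 = 0.0041596771.

0.00416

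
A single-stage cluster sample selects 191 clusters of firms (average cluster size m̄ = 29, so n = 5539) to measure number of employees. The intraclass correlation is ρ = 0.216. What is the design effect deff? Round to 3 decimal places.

deff = 1 + (29 − 1)·0.216 = 1 + 6.048 = 7.048.

7.048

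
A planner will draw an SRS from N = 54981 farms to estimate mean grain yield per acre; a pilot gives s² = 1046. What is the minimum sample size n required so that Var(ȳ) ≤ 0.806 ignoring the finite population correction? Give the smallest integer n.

Without fpc, n₀ = s²/D = 1046/0.806 = 1297.7667.
Rounding up, n = 1298.

1298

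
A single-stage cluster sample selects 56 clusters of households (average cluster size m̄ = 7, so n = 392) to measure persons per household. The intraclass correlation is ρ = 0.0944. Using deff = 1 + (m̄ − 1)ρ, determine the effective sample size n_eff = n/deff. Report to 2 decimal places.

250.26

deff = 1 + (7 − 1)·0.0944 = 1 + 0.5664 = 1.5664.
n_eff = 392 / 1.5664 = 250.26.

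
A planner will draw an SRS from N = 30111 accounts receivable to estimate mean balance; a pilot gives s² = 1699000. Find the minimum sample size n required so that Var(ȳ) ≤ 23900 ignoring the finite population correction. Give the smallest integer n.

72

Without fpc, n₀ = s²/D = 1699000/23900 = 71.0879.
Rounding up, n = 72.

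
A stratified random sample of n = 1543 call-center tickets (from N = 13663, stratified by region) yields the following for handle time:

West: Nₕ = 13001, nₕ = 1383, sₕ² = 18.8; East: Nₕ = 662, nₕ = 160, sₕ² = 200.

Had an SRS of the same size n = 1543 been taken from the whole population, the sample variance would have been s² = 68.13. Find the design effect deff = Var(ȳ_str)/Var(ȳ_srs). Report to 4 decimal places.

0.3376

Var(ȳ_str) = Σ Wₕ²(1−fₕ)sₕ²/nₕ with Wₕ = Nₕ/13663:
  West: (13001/13663)²·(1−1383/13001)·18.8/1383 = 0.010998961
  East: (662/13663)²·(1−160/662)·200/160 = 0.002225254
  → Var(ȳ_str) = 0.013224215.
Var(ȳ_srs) = (1 − 1543/13663)·68.13/1543 = 0.039167785.
deff = 0.013224215 / 0.039167785 = 0.3376.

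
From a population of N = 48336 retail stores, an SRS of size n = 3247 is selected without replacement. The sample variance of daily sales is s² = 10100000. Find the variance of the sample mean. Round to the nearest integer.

2902

Under SRS without replacement, Var(ȳ) = (1 − f)·s²/n with f = n/N = 3247/48336 = 0.06717560.
Var(ȳ) = (1 − 0.06717560)·10100000/3247 = 0.93282440·3110.5636 = 2901.6096.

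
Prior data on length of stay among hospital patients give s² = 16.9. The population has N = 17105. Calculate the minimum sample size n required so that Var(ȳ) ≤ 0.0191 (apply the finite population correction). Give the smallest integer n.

842

Without fpc, n₀ = s²/D = 16.9/0.0191 = 884.8168.
With fpc, (1 − n/N)·s²/n ≤ D requires n ≥ n₀/(1 + n₀/N) = 884.8168/(1 + 884.8168/17105) = 841.2977.
Rounding up, n = 842.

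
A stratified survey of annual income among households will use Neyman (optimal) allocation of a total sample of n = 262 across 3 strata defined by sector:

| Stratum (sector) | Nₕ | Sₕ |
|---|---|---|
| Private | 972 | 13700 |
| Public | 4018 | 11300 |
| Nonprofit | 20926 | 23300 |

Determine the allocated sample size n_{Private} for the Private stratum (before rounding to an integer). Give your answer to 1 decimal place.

Neyman allocation: nₕ = n·NₕSₕ / Σⱼ NⱼSⱼ.
Σ NⱼSⱼ = 972·13700 + 4018·11300 + 20926·23300 = 5.462956 × 10^8.
n_{Private} = 262·972·13700 / (5.462956 × 10^8) = 6.4.

6.4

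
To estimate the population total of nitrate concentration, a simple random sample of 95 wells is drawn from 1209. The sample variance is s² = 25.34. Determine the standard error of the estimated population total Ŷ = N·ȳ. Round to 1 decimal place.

Var(Ŷ) = N²·Var(ȳ) = N²·(1 − n/N)·s²/n.
f = 95/1209 = 0.07857734; Var(ȳ) = 0.92142266·25.34/95 = 0.24577737.
Var(Ŷ) = 1209² · 0.24577737 = 359248.11.
SE(Ŷ) = √(359248.11) = 599.4.

599.4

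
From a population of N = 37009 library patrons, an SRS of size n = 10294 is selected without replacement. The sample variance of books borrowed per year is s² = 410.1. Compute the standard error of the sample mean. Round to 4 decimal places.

0.1696

Under SRS without replacement, Var(ȳ) = (1 − f)·s²/n with f = n/N = 10294/37009 = 0.27814856.
Var(ȳ) = (1 − 0.27814856)·410.1/10294 = 0.72185144·0.039838741 = 0.028757653.
SE(ȳ) = √(0.028757653) = 0.1696.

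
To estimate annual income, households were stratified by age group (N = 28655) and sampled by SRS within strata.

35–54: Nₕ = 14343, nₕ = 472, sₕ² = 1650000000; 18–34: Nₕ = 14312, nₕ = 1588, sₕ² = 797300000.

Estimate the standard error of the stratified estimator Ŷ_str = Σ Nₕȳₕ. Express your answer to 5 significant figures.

2.8052 × 10^7

Var(Ŷ_str) = Σₕ Nₕ²(1 − fₕ)sₕ²/nₕ.
35–54: 14343²·(1 − 472/14343)·1650000000/472 = 6.9548812 × 10^14.
18–34: 14312²·(1 − 1588/14312)·797300000/1588 = 9.1431376 × 10^13.
Sum = 7.869195 × 10^14.
SE = √(7.869195 × 10^14) = 2.8052 × 10^7.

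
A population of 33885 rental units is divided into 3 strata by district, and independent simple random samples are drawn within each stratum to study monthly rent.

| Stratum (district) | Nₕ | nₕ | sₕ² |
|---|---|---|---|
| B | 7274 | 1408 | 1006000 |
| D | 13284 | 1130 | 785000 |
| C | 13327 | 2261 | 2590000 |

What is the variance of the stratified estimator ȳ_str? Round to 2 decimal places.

271.37

Var(ȳ_str) = Σₕ Wₕ²(1 − fₕ)sₕ²/nₕ with Wₕ = Nₕ/N, N = 33885.
B: Wₕ = 0.21466726; term = 0.21466726²·(1 − 0.19356613)·1006000/1408 = 26.551906.
D: Wₕ = 0.39203187; term = 0.39203187²·(1 − 0.08506474)·785000/1130 = 97.684202.
C: Wₕ = 0.39330087; term = 0.39330087²·(1 − 0.16965559)·2590000/2261 = 147.13205.
Sum = 271.36816.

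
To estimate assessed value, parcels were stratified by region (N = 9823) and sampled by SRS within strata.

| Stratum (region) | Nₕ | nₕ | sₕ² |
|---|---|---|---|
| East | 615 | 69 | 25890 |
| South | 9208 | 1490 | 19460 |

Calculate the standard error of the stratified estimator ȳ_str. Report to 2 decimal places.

3.31

Var(ȳ_str) = Σₕ Wₕ²(1 − fₕ)sₕ²/nₕ with Wₕ = Nₕ/N, N = 9823.
East: Wₕ = 0.06260816; term = 0.06260816²·(1 − 0.11219512)·25890/69 = 1.3057572.
South: Wₕ = 0.93739184; term = 0.93739184²·(1 − 0.16181581)·19460/1490 = 9.6191869.
Sum = 10.924944.
SE = √(10.924944) = 3.31.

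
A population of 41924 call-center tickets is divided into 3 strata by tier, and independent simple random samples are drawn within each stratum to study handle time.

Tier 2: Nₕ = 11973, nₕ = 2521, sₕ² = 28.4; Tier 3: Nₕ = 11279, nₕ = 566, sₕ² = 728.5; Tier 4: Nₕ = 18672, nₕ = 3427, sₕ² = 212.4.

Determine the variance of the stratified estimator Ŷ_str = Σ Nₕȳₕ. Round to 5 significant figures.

1.7444 × 10^8

Var(Ŷ_str) = Σₕ Nₕ²(1 − fₕ)sₕ²/nₕ.
Tier 2: 11973²·(1 − 2521/11973)·28.4/2521 = 1.2748885 × 10^6.
Tier 3: 11279²·(1 − 566/11279)·728.5/566 = 1.5552307 × 10^8.
Tier 4: 18672²·(1 − 3427/18672)·212.4/3427 = 1.7642441 × 10^7.
Sum = 1.744404 × 10^8.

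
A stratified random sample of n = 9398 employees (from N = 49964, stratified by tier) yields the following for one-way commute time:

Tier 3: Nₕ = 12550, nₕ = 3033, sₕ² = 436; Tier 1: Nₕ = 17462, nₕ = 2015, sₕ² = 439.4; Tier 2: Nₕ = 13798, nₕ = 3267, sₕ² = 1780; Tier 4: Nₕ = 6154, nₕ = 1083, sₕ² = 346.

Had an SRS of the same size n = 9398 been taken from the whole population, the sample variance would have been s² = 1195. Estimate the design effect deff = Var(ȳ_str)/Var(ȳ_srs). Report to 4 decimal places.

0.6407

Var(ȳ_str) = Σ Wₕ²(1−fₕ)sₕ²/nₕ with Wₕ = Nₕ/49964:
  Tier 3: (12550/49964)²·(1−3033/12550)·436/3033 = 0.0068777039
  Tier 1: (17462/49964)²·(1−2015/17462)·439.4/2015 = 0.023561815
  Tier 2: (13798/49964)²·(1−3267/13798)·1780/3267 = 0.031713357
  Tier 4: (6154/49964)²·(1−1083/6154)·346/1083 = 0.0039937819
  → Var(ȳ_str) = 0.066146658.
Var(ȳ_srs) = (1 − 9398/49964)·1195/9398 = 0.10323749.
deff = 0.066146658 / 0.10323749 = 0.6407.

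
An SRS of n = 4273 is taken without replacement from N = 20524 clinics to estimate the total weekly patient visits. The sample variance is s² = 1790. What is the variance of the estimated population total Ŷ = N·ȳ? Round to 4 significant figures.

Var(Ŷ) = N²·Var(ȳ) = N²·(1 − n/N)·s²/n.
f = 4273/20524 = 0.20819528; Var(ȳ) = 0.79180472·1790/4273 = 0.33169446.
Var(Ŷ) = 20524² · 0.33169446 = 1.3972118 × 10^8.

1.397 × 10^8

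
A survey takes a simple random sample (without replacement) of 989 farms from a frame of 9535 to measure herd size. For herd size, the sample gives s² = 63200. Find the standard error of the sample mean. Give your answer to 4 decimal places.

Under SRS without replacement, Var(ȳ) = (1 − f)·s²/n with f = n/N = 989/9535 = 0.10372313.
Var(ȳ) = (1 − 0.10372313)·63200/989 = 0.89627687·63.902932 = 57.27472.
SE(ȳ) = √(57.27472) = 7.5680.

7.5680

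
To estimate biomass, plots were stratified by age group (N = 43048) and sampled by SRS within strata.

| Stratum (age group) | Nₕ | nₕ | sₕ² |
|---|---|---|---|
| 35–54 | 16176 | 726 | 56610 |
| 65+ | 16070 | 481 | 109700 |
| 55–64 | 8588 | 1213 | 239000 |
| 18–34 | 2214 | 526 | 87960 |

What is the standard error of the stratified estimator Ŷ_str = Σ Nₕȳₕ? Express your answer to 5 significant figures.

Var(Ŷ_str) = Σₕ Nₕ²(1 − fₕ)sₕ²/nₕ.
35–54: 16176²·(1 − 726/16176)·56610/726 = 1.9487501 × 10^10.
65+: 16070²·(1 − 481/16070)·109700/481 = 5.7134139 × 10^10.
55–64: 8588²·(1 − 1213/8588)·239000/1213 = 1.2479327 × 10^10.
18–34: 2214²·(1 − 526/2214)·87960/526 = 6.2495613 × 10^8.
Sum = 8.9725923 × 10^10.
SE = √(8.9725923 × 10^10) = 299540.

299540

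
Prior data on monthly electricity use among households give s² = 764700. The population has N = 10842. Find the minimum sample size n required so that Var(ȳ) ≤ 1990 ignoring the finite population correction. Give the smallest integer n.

385

Without fpc, n₀ = s²/D = 764700/1990 = 384.2714.
Rounding up, n = 385.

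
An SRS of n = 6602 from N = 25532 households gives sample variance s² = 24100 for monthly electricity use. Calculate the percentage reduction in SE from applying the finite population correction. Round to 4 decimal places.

f = n/N = 6602/25532 = 0.25857747.
SE_no-fpc = √(s²/n) = 1.9106043; SE_fpc = √((1−f)s²/n) = 1.645143.
Ratio = √(1−f) = 0.86105896. Reduction = 100·(1 − 0.86105896) = 13.8941%.

13.8941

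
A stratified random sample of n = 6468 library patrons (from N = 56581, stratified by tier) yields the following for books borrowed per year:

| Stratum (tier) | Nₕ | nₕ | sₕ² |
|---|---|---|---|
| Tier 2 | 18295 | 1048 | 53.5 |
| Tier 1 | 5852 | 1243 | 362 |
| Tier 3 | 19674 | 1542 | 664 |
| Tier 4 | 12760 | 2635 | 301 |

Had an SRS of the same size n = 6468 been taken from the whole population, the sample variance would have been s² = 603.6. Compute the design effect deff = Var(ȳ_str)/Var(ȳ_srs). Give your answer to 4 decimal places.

Var(ȳ_str) = Σ Wₕ²(1−fₕ)sₕ²/nₕ with Wₕ = Nₕ/56581:
  Tier 2: (18295/56581)²·(1−1048/18295)·53.5/1048 = 0.0050314972
  Tier 1: (5852/56581)²·(1−1243/5852)·362/1243 = 0.0024536196
  Tier 3: (19674/56581)²·(1−1542/19674)·664/1542 = 0.047982276
  Tier 4: (12760/56581)²·(1−2635/12760)·301/2635 = 0.0046098877
  → Var(ȳ_str) = 0.060077281.
Var(ȳ_srs) = (1 − 6468/56581)·603.6/6468 = 0.082653073.
deff = 0.060077281 / 0.082653073 = 0.7269.

0.7269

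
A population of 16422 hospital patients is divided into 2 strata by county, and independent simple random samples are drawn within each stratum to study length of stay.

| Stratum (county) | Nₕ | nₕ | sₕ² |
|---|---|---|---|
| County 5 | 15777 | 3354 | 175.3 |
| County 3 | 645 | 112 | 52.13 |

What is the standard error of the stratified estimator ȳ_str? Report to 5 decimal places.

0.19641

Var(ȳ_str) = Σₕ Wₕ²(1 − fₕ)sₕ²/nₕ with Wₕ = Nₕ/N, N = 16422.
County 5: Wₕ = 0.96072342; term = 0.96072342²·(1 − 0.21258794)·175.3/3354 = 0.037985485.
County 3: Wₕ = 0.03927658; term = 0.03927658²·(1 − 0.17364341)·52.13/112 = 5.9334123 × 10^-4.
Sum = 0.038578826.
SE = √(0.038578826) = 0.19641.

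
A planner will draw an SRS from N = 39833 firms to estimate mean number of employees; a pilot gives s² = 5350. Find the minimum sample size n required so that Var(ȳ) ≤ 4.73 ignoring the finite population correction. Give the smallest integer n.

Without fpc, n₀ = s²/D = 5350/4.73 = 1131.0782.
Rounding up, n = 1132.

1132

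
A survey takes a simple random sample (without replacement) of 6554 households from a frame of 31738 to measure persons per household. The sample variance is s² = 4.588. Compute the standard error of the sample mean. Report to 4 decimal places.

Under SRS without replacement, Var(ȳ) = (1 − f)·s²/n with f = n/N = 6554/31738 = 0.20650325.
Var(ȳ) = (1 − 0.20650325)·4.588/6554 = 0.79349675·7.0003052 × 10^-4 = 5.5547194 × 10^-4.
SE(ȳ) = √(5.5547194 × 10^-4) = 0.0236.

0.0236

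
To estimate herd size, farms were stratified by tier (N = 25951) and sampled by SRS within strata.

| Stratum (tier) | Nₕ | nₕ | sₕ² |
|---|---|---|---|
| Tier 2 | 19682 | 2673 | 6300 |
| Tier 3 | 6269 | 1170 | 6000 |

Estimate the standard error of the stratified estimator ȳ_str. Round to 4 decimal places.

1.1895

Var(ȳ_str) = Σₕ Wₕ²(1 − fₕ)sₕ²/nₕ with Wₕ = Nₕ/N, N = 25951.
Tier 2: Wₕ = 0.75842935; term = 0.75842935²·(1 − 0.13580937)·6300/2673 = 1.1716055.
Tier 3: Wₕ = 0.24157065; term = 0.24157065²·(1 − 0.18663264)·6000/1170 = 0.24341115.
Sum = 1.4150167.
SE = √(1.4150167) = 1.1895.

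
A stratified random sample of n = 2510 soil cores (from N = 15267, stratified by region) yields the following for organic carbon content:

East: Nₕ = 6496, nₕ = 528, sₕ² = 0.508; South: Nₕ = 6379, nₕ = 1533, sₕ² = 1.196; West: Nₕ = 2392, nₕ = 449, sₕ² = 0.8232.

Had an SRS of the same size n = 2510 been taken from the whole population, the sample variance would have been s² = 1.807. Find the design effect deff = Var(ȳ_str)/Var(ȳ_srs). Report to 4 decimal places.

0.4988

Var(ȳ_str) = Σ Wₕ²(1−fₕ)sₕ²/nₕ with Wₕ = Nₕ/15267:
  East: (6496/15267)²·(1−528/6496)·0.508/528 = 1.6002845 × 10^-4
  South: (6379/15267)²·(1−1533/6379)·1.196/1533 = 1.0347076 × 10^-4
  West: (2392/15267)²·(1−449/2392)·0.8232/449 = 3.6558266 × 10^-5
  → Var(ȳ_str) = 3.0005748 × 10^-4.
Var(ȳ_srs) = (1 − 2510/15267)·1.807/2510 = 6.0156046 × 10^-4.
deff = (3.0005748 × 10^-4) / (6.0156046 × 10^-4) = 0.4988.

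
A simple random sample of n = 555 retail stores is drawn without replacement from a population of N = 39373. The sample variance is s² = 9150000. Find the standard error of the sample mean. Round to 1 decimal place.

127.5

Under SRS without replacement, Var(ȳ) = (1 − f)·s²/n with f = n/N = 555/39373 = 0.01409595.
Var(ȳ) = (1 − 0.01409595)·9150000/555 = 0.98590405·16486.486 = 16254.094.
SE(ȳ) = √(16254.094) = 127.5.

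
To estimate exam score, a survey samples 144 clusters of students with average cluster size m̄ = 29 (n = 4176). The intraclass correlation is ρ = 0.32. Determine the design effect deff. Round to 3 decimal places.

deff = 1 + (29 − 1)·0.32 = 1 + 8.96 = 9.96.

9.960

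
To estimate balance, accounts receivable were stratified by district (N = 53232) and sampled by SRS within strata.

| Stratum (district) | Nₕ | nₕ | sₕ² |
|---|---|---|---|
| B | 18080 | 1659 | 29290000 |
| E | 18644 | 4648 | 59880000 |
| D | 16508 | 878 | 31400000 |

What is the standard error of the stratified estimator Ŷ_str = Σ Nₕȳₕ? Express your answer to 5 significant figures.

Var(Ŷ_str) = Σₕ Nₕ²(1 − fₕ)sₕ²/nₕ.
B: 18080²·(1 − 1659/18080)·29290000/1659 = 5.2416861 × 10^12.
E: 18644²·(1 − 4648/18644)·59880000/4648 = 3.361698 × 10^12.
D: 16508²·(1 − 878/16508)·31400000/878 = 9.227596 × 10^12.
Sum = 1.783098 × 10^13.
SE = √(1.783098 × 10^13) = 4.2227 × 10^6.

4.2227 × 10^6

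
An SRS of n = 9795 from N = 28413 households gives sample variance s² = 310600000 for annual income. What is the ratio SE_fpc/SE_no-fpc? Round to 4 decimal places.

f = n/N = 9795/28413 = 0.34473656.
SE_no-fpc = √(s²/n) = 178.07318; SE_fpc = √((1−f)s²/n) = 144.14729.
Ratio = √(1−f) = 0.80948344.

0.8095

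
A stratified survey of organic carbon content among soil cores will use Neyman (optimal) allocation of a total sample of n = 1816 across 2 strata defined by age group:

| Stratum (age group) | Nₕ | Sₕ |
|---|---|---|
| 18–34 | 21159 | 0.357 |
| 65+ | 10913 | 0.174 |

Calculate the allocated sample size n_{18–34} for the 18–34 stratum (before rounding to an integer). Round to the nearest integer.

Neyman allocation: nₕ = n·NₕSₕ / Σⱼ NⱼSⱼ.
Σ NⱼSⱼ = 21159·0.357 + 10913·0.174 = 9452.625.
n_{18–34} = 1816·21159·0.357 / 9452.625 = 1451.

1451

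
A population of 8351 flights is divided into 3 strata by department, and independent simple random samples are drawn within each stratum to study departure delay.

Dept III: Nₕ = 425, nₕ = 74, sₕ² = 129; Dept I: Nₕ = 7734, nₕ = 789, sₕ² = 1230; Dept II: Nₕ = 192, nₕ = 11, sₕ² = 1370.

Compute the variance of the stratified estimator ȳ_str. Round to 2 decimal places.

Var(ȳ_str) = Σₕ Wₕ²(1 − fₕ)sₕ²/nₕ with Wₕ = Nₕ/N, N = 8351.
Dept III: Wₕ = 0.05089211; term = 0.05089211²·(1 − 0.17411765)·129/74 = 0.0037288685.
Dept I: Wₕ = 0.92611663; term = 0.92611663²·(1 − 0.10201707)·1230/789 = 1.2006808.
Dept II: Wₕ = 0.02299126; term = 0.02299126²·(1 − 0.05729167)·1370/11 = 0.062062708.
Sum = 1.2664724.

1.27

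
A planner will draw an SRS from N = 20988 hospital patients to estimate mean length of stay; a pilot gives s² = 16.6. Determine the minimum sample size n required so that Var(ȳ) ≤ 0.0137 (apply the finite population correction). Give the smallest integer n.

Without fpc, n₀ = s²/D = 16.6/0.0137 = 1211.6788.
With fpc, (1 − n/N)·s²/n ≤ D requires n ≥ n₀/(1 + n₀/N) = 1211.6788/(1 + 1211.6788/20988) = 1145.5443.
Rounding up, n = 1146.

1146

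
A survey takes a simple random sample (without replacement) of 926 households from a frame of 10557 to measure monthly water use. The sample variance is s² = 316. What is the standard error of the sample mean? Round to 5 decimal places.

Under SRS without replacement, Var(ȳ) = (1 − f)·s²/n with f = n/N = 926/10557 = 0.08771431.
Var(ȳ) = (1 − 0.08771431)·316/926 = 0.91228569·0.3412527 = 0.31131995.
SE(ȳ) = √(0.31131995) = 0.55796.

0.55796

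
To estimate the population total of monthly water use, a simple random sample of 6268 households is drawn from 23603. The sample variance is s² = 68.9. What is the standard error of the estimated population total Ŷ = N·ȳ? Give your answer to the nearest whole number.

2121

Var(Ŷ) = N²·Var(ȳ) = N²·(1 − n/N)·s²/n.
f = 6268/23603 = 0.26555946; Var(ȳ) = 0.73444054·68.9/6268 = 0.0080732216.
Var(Ŷ) = 23603² · 0.0080732216 = 4.4976047 × 10^6.
SE(Ŷ) = √(4.4976047 × 10^6) = 2121.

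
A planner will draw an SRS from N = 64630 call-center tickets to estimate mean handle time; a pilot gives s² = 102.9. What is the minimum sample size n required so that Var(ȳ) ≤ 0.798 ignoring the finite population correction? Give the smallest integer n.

129

Without fpc, n₀ = s²/D = 102.9/0.798 = 128.9474.
Rounding up, n = 129.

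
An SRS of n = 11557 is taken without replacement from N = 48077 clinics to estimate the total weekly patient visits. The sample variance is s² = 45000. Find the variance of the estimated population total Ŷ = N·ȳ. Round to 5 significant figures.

6.8365 × 10^9

Var(Ŷ) = N²·Var(ȳ) = N²·(1 − n/N)·s²/n.
f = 11557/48077 = 0.24038522; Var(ȳ) = 0.75961478·45000/11557 = 2.9577455.
Var(Ŷ) = 48077² · 2.9577455 = 6.8365268 × 10^9.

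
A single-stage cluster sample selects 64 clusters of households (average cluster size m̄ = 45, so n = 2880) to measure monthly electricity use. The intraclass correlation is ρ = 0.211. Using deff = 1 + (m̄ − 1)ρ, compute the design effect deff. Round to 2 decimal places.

10.28

deff = 1 + (45 − 1)·0.211 = 1 + 9.284 = 10.284.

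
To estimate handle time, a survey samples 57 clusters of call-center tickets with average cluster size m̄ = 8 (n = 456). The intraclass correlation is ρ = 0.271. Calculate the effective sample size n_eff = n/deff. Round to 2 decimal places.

157.40

deff = 1 + (8 − 1)·0.271 = 1 + 1.897 = 2.897.
n_eff = 456 / 2.897 = 157.40.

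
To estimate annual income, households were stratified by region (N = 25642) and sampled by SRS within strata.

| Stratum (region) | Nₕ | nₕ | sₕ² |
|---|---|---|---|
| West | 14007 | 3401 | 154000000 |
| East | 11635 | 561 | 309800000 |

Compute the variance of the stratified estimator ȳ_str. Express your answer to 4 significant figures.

Var(ȳ_str) = Σₕ Wₕ²(1 − fₕ)sₕ²/nₕ with Wₕ = Nₕ/N, N = 25642.
West: Wₕ = 0.54625224; term = 0.54625224²·(1 − 0.24280717)·154000000/3401 = 10230.74.
East: Wₕ = 0.45374776; term = 0.45374776²·(1 − 0.04821659)·309800000/561 = 108214.55.
Sum = 118445.29.

118400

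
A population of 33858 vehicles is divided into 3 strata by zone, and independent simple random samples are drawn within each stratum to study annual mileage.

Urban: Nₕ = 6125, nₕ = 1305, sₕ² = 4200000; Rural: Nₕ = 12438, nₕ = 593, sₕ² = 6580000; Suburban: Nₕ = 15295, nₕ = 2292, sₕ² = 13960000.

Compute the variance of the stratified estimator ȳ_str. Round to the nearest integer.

2566

Var(ȳ_str) = Σₕ Wₕ²(1 − fₕ)sₕ²/nₕ with Wₕ = Nₕ/N, N = 33858.
Urban: Wₕ = 0.18090259; term = 0.18090259²·(1 − 0.21306122)·4200000/1305 = 82.883734.
Rural: Wₕ = 0.36735779; term = 0.36735779²·(1 − 0.04767648)·6580000/593 = 1426.0482.
Suburban: Wₕ = 0.45173962; term = 0.45173962²·(1 − 0.14985289)·13960000/2292 = 1056.6745.
Sum = 2565.6064.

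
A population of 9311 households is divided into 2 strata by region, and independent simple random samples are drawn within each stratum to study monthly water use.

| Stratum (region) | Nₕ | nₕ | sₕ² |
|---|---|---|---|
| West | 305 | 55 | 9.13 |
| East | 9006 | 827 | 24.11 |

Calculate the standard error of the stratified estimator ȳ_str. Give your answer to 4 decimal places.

0.1578

Var(ȳ_str) = Σₕ Wₕ²(1 − fₕ)sₕ²/nₕ with Wₕ = Nₕ/N, N = 9311.
West: Wₕ = 0.03275695; term = 0.03275695²·(1 − 0.18032787)·9.13/55 = 1.4600082 × 10^-4.
East: Wₕ = 0.96724305; term = 0.96724305²·(1 − 0.09182767)·24.11/827 = 0.024770296.
Sum = 0.024916297.
SE = √(0.024916297) = 0.1578.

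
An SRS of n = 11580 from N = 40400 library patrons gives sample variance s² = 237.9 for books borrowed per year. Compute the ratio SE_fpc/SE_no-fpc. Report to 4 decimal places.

0.8446

f = n/N = 11580/40400 = 0.28663366.
SE_no-fpc = √(s²/n) = 0.14333193; SE_fpc = √((1−f)s²/n) = 0.1210596.
Ratio = √(1−f) = 0.84461017.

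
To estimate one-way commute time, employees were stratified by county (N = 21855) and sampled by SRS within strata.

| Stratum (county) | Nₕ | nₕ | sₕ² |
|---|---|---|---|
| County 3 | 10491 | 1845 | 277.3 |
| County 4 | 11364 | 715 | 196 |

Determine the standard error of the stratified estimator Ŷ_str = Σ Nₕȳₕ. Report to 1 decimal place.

Var(Ŷ_str) = Σₕ Nₕ²(1 − fₕ)sₕ²/nₕ.
County 3: 10491²·(1 − 1845/10491)·277.3/1845 = 1.3632817 × 10^7.
County 4: 11364²·(1 − 715/11364)·196/715 = 3.3173407 × 10^7.
Sum = 4.6806224 × 10^7.
SE = √(4.6806224 × 10^7) = 6841.5.

6841.5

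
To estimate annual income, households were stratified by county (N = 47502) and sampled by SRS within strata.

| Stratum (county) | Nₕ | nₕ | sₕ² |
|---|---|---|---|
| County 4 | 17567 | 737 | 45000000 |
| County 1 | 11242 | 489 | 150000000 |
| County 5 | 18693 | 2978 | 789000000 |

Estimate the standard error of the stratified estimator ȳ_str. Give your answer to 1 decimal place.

242.7

Var(ȳ_str) = Σₕ Wₕ²(1 − fₕ)sₕ²/nₕ with Wₕ = Nₕ/N, N = 47502.
County 4: Wₕ = 0.36981601; term = 0.36981601²·(1 − 0.04195366)·45000000/737 = 8000.2388.
County 1: Wₕ = 0.23666372; term = 0.23666372²·(1 − 0.04349760)·150000000/489 = 16433.567.
County 5: Wₕ = 0.39352027; term = 0.39352027²·(1 − 0.15931097)·789000000/2978 = 34492.281.
Sum = 58926.087.
SE = √(58926.087) = 242.7.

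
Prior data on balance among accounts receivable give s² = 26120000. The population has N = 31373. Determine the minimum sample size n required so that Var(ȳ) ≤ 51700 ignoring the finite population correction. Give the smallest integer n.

506

Without fpc, n₀ = s²/D = 26120000/51700 = 505.2224.
Rounding up, n = 506.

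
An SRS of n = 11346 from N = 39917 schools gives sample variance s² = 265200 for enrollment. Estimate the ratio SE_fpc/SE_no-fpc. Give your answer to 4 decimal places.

f = n/N = 11346/39917 = 0.28423980.
SE_no-fpc = √(s²/n) = 4.8346537; SE_fpc = √((1−f)s²/n) = 4.0902433.
Ratio = √(1−f) = 0.84602612.

0.8460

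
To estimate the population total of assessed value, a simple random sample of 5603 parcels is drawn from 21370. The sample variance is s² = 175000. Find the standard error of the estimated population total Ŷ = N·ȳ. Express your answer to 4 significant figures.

102600

Var(Ŷ) = N²·Var(ȳ) = N²·(1 − n/N)·s²/n.
f = 5603/21370 = 0.26218999; Var(ȳ) = 0.73781001·175000/5603 = 23.044218.
Var(Ŷ) = 21370² · 23.044218 = 1.0523762 × 10^10.
SE(Ŷ) = √(1.0523762 × 10^10) = 102600.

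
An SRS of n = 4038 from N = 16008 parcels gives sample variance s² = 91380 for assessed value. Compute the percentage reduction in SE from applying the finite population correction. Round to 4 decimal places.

f = n/N = 4038/16008 = 0.25224888.
SE_no-fpc = √(s²/n) = 4.7571015; SE_fpc = √((1−f)s²/n) = 4.1135896.
Ratio = √(1−f) = 0.86472604. Reduction = 100·(1 − 0.86472604) = 13.5274%.

13.5274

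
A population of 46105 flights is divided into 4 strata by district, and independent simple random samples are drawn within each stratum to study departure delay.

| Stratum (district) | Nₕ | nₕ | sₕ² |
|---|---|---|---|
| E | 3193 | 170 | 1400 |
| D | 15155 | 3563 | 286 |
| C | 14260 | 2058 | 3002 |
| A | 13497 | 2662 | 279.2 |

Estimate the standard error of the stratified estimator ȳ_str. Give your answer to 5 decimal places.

0.41310

Var(ȳ_str) = Σₕ Wₕ²(1 − fₕ)sₕ²/nₕ with Wₕ = Nₕ/N, N = 46105.
E: Wₕ = 0.06925496; term = 0.06925496²·(1 − 0.05324147)·1400/170 = 0.037395567.
D: Wₕ = 0.32870621; term = 0.32870621²·(1 − 0.23510393)·286/3563 = 0.0066338931.
C: Wₕ = 0.30929400; term = 0.30929400²·(1 − 0.14431978)·3002/2058 = 0.11940426.
A: Wₕ = 0.29274482; term = 0.29274482²·(1 − 0.19722901)·279.2/2662 = 0.0072156835.
Sum = 0.1706494.
SE = √(0.1706494) = 0.41310.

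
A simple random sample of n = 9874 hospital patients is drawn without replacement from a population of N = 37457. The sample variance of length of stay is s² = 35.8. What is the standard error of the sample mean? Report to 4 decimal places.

Under SRS without replacement, Var(ȳ) = (1 − f)·s²/n with f = n/N = 9874/37457 = 0.26360894.
Var(ȳ) = (1 − 0.26360894)·35.8/9874 = 0.73639106·0.0036256836 = 0.002669921.
SE(ȳ) = √(0.002669921) = 0.0517.

0.0517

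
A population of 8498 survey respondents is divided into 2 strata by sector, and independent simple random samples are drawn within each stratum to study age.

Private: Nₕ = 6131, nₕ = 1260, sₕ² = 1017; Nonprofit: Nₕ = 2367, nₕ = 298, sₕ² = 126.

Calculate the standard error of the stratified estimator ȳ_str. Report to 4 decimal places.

Var(ȳ_str) = Σₕ Wₕ²(1 − fₕ)sₕ²/nₕ with Wₕ = Nₕ/N, N = 8498.
Private: Wₕ = 0.72146387; term = 0.72146387²·(1 − 0.20551297)·1017/1260 = 0.33378468.
Nonprofit: Wₕ = 0.27853613; term = 0.27853613²·(1 − 0.12589776)·126/298 = 0.028673425.
Sum = 0.36245811.
SE = √(0.36245811) = 0.6020.

0.6020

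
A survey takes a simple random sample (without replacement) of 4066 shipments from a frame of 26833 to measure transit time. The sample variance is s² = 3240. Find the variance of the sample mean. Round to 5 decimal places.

Under SRS without replacement, Var(ȳ) = (1 − f)·s²/n with f = n/N = 4066/26833 = 0.15152983.
Var(ȳ) = (1 − 0.15152983)·3240/4066 = 0.84847017·0.79685194 = 0.6761051.

0.67611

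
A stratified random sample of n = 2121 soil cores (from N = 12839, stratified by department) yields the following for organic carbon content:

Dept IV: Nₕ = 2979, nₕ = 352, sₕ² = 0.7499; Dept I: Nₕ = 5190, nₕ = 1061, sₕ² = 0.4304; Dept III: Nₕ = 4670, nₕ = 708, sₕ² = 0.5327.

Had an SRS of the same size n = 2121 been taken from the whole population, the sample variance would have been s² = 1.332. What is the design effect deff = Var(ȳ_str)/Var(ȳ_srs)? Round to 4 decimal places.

Var(ȳ_str) = Σ Wₕ²(1−fₕ)sₕ²/nₕ with Wₕ = Nₕ/12839:
  Dept IV: (2979/12839)²·(1−352/2979)·0.7499/352 = 1.0114138 × 10^-4
  Dept I: (5190/12839)²·(1−1061/5190)·0.4304/1061 = 5.2735944 × 10^-5
  Dept III: (4670/12839)²·(1−708/4670)·0.5327/708 = 8.4453644 × 10^-5
  → Var(ȳ_str) = 2.3833097 × 10^-4.
Var(ȳ_srs) = (1 − 2121/12839)·1.332/2121 = 5.2425926 × 10^-4.
deff = (2.3833097 × 10^-4) / (5.2425926 × 10^-4) = 0.4546.

0.4546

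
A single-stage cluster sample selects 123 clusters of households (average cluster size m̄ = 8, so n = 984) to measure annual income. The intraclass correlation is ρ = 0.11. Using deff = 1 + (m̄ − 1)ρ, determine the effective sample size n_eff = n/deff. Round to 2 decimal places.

deff = 1 + (8 − 1)·0.11 = 1 + 0.77 = 1.77.
n_eff = 984 / 1.77 = 555.93.

555.93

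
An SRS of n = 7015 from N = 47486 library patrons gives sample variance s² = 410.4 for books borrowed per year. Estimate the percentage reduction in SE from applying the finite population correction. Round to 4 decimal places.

7.6814

f = n/N = 7015/47486 = 0.14772775.
SE_no-fpc = √(s²/n) = 0.24187436; SE_fpc = √((1−f)s²/n) = 0.22329501.
Ratio = √(1−f) = 0.92318592. Reduction = 100·(1 − 0.92318592) = 7.6814%.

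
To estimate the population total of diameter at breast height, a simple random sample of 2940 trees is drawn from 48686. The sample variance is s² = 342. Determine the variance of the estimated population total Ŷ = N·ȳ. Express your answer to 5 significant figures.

Var(Ŷ) = N²·Var(ȳ) = N²·(1 − n/N)·s²/n.
f = 2940/48686 = 0.06038697; Var(ȳ) = 0.93961303·342/2940 = 0.10930192.
Var(Ŷ) = 48686² · 0.10930192 = 2.5908125 × 10^8.

2.5908 × 10^8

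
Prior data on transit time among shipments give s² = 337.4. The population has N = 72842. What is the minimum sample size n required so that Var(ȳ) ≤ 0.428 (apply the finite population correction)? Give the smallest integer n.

780

Without fpc, n₀ = s²/D = 337.4/0.428 = 788.3178.
With fpc, (1 − n/N)·s²/n ≤ D requires n ≥ n₀/(1 + n₀/N) = 788.3178/(1 + 788.3178/72842) = 779.8777.
Rounding up, n = 780.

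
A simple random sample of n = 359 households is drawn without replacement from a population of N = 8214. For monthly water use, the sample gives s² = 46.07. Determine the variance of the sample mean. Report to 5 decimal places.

0.12272

Under SRS without replacement, Var(ȳ) = (1 − f)·s²/n with f = n/N = 359/8214 = 0.04370587.
Var(ȳ) = (1 − 0.04370587)·46.07/359 = 0.95629413·0.12832869 = 0.12271997.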